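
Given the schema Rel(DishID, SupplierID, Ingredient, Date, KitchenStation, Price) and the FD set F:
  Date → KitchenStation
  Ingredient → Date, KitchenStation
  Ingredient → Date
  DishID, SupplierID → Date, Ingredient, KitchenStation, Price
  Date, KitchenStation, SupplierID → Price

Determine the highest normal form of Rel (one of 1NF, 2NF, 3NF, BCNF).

Candidate key: {DishID, SupplierID}. Prime attributes: {DishID, SupplierID}.
Date → KitchenStation: {Date}⁺ = {Date, KitchenStation}, which is not all of the attributes, so the left side is not a superkey — BCNF is violated.
Date → KitchenStation has non-prime {KitchenStation} on the right and a non-superkey on the left, so 3NF fails.
No proper subset of a key has a non-prime attribute in its closure, so there is no partial dependency; 2NF holds.

2NF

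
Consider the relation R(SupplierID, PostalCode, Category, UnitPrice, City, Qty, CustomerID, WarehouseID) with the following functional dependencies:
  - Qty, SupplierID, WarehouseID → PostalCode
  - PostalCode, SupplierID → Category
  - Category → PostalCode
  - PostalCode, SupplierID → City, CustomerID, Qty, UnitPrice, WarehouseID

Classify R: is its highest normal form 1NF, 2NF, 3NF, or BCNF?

Candidate keys: {Category, SupplierID}, {PostalCode, SupplierID}, {Qty, SupplierID, WarehouseID}. Prime attributes: {Category, PostalCode, Qty, SupplierID, WarehouseID}.
For Category → PostalCode we have {Category}⁺ = {Category, PostalCode}; {Category} is not a superkey, so BCNF fails.
Its right-hand attributes {PostalCode} are all prime, as are those of every other non-superkey FD — the relation is in 3NF.

3NF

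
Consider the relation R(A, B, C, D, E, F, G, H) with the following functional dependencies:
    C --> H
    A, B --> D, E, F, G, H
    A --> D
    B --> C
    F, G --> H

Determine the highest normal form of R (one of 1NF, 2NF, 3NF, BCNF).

1NF

Candidate key: {A, B}. Prime attributes: {A, B}.
C --> H: {C}⁺ = {C, H}, which is not all of the attributes, so the left side is not a superkey — BCNF is violated.
Because {H} is non-prime and the left side of C --> H is not a superkey, the relation is not in 3NF.
Since {A} ⊂ {A, B} and {A}⁺ ⊇ {D} with {D} non-prime, there is a partial dependency; 2NF fails.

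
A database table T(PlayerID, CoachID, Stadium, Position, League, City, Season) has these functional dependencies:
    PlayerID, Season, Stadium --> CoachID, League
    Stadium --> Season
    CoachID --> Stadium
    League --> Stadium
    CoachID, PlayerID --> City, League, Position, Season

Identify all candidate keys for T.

{PlayerID} never appears on the right of any FD, so every key must include it.
{CoachID, PlayerID} is a candidate key since {CoachID, PlayerID}⁺ = {City, CoachID, League, PlayerID, Position, Season, Stadium} covers every attribute.
{League, PlayerID} is a candidate key since {League, PlayerID}⁺ = {City, CoachID, League, PlayerID, Position, Season, Stadium} covers every attribute.
{PlayerID, Stadium} is a candidate key since {PlayerID, Stadium}⁺ = {City, CoachID, League, PlayerID, Position, Season, Stadium} covers every attribute.
These are minimal and exhaustive — every other superkey contains one of them.

{CoachID, PlayerID}, {League, PlayerID}, {PlayerID, Stadium}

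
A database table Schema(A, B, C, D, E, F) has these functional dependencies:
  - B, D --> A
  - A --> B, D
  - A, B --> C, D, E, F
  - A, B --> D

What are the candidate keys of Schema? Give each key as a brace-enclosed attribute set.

{A}, {B, D}

{A}⁺ = {A, B, C, D, E, F} — all of the relation — so {A} is a candidate key.
{B, D}⁺ = {A, B, C, D, E, F} — all of the relation — so {B, D} is a candidate key.
These are minimal and exhaustive — every other superkey contains one of them.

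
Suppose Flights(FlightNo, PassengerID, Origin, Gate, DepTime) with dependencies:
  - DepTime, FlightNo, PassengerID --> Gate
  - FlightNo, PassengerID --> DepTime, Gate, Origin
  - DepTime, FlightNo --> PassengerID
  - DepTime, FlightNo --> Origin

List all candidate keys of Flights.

{FlightNo} never appears on the right of any FD, so every key must include it.
Closure of {DepTime, FlightNo} is {DepTime, FlightNo, Gate, Origin, PassengerID}, the whole schema; {DepTime, FlightNo} is a candidate key.
Closure of {FlightNo, PassengerID} is {DepTime, FlightNo, Gate, Origin, PassengerID}, the whole schema; {FlightNo, PassengerID} is a candidate key.
These are minimal and exhaustive — every other superkey contains one of them.

{DepTime, FlightNo}, {FlightNo, PassengerID}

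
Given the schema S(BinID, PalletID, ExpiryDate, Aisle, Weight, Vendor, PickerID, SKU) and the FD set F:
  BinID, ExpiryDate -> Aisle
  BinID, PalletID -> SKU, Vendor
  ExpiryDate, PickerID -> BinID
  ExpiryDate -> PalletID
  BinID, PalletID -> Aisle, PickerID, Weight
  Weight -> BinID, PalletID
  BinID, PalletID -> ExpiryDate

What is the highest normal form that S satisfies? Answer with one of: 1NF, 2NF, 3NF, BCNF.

Candidate keys: {BinID, ExpiryDate}, {BinID, PalletID}, {ExpiryDate, PickerID}, {Weight}. Prime attributes: {BinID, ExpiryDate, PalletID, PickerID, Weight}.
ExpiryDate -> PalletID breaks BCNF: {ExpiryDate}⁺ = {ExpiryDate, PalletID}, so {ExpiryDate} is not a superkey.
Its right-hand attributes {PalletID} are all prime, as are those of every other non-superkey FD — the relation is in 3NF.

3NF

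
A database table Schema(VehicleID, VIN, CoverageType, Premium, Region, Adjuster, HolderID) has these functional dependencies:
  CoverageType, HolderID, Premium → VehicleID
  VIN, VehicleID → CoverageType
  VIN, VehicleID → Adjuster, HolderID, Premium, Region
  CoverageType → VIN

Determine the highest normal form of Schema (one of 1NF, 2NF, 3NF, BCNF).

Candidate keys: {CoverageType, HolderID, Premium}, {CoverageType, VehicleID}, {VIN, VehicleID}. Prime attributes: {CoverageType, HolderID, Premium, VIN, VehicleID}.
CoverageType → VIN breaks BCNF: {CoverageType}⁺ = {CoverageType, VIN}, so {CoverageType} is not a superkey.
Since {VIN} ⊆ prime attributes and every other non-superkey FD also has a prime right side, the schema is in 3NF.

3NF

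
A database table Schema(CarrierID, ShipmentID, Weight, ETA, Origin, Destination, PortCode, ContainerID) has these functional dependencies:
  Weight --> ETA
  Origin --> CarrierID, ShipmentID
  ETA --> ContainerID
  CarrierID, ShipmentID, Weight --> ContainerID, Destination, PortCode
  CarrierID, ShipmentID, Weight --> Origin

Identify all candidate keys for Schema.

Attributes never on any right-hand side: {Weight} — every candidate key must contain it.
{Origin, Weight}⁺ = {CarrierID, ContainerID, Destination, ETA, Origin, PortCode, ShipmentID, Weight} — all of the relation — so {Origin, Weight} is a candidate key.
{CarrierID, ShipmentID, Weight}⁺ = {CarrierID, ContainerID, Destination, ETA, Origin, PortCode, ShipmentID, Weight} — all of the relation — so {CarrierID, ShipmentID, Weight} is a candidate key.
These are minimal and exhaustive — every other superkey contains one of them.

{CarrierID, ShipmentID, Weight}, {Origin, Weight}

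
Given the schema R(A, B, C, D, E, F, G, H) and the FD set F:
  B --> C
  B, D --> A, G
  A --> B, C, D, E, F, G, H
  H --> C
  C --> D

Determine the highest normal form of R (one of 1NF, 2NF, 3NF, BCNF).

Candidate keys: {A}, {B}. Prime attributes: {A, B}.
H --> C breaks BCNF: {H}⁺ = {C, D, H}, so {H} is not a superkey.
Because {C} is non-prime and the left side of H --> C is not a superkey, the relation is not in 3NF.
Every candidate key is a single attribute, so no partial dependency is possible; 2NF holds.

2NF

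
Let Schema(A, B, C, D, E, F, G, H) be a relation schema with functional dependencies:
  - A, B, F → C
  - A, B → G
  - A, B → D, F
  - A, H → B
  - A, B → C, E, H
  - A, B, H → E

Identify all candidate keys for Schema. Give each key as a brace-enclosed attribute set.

No FD produces {A}, so it must be in every candidate key.
{A, B}⁺ = {A, B, C, D, E, F, G, H} — all of the relation — so {A, B} is a candidate key.
{A, H}⁺ = {A, B, C, D, E, F, G, H} — all of the relation — so {A, H} is a candidate key.
These are minimal and exhaustive — every other superkey contains one of them.

{A, B}, {A, H}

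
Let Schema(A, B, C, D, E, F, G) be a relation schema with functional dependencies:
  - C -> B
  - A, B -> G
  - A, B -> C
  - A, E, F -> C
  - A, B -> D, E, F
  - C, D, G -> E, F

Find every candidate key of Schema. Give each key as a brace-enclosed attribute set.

No FD produces {A}, so it must be in every candidate key.
{A, B}⁺ = {A, B, C, D, E, F, G} — all of the relation — so {A, B} is a candidate key.
{A, C}⁺ = {A, B, C, D, E, F, G} — all of the relation — so {A, C} is a candidate key.
{A, E, F}⁺ = {A, B, C, D, E, F, G} — all of the relation — so {A, E, F} is a candidate key.
Any other superkey properly contains one of these, so there are no further candidate keys.

{A, B}, {A, C}, {A, E, F}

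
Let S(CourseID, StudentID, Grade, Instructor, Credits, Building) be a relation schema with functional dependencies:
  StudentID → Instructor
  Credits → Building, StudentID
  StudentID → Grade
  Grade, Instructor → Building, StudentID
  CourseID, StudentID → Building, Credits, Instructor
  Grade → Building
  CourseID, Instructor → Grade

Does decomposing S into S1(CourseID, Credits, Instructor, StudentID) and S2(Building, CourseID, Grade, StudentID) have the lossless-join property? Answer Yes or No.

S1 ∩ S2 = {CourseID, StudentID}; its closure under F is {Building, CourseID, Credits, Grade, Instructor, StudentID}.
This includes all of S1, so the common attributes are a superkey of S1 — the join is lossless.

Yes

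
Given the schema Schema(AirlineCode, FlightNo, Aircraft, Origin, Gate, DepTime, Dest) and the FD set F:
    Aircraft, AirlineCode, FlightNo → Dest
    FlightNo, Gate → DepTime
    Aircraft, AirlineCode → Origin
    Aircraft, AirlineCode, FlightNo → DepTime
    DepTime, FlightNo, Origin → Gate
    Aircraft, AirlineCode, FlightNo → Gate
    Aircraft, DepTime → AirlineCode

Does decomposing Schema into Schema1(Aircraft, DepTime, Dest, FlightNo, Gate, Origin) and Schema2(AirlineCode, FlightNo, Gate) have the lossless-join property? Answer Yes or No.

Common attributes: {FlightNo, Gate}; their closure is {DepTime, FlightNo, Gate}.
Neither Schema1 nor Schema2 is contained in that closure, so the decomposition is lossy.

No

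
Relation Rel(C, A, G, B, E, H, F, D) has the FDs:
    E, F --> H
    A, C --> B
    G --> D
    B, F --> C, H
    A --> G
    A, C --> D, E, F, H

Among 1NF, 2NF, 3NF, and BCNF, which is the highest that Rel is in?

Candidate keys: {A, B, F}, {A, C}. Prime attributes: {A, B, C, F}.
E, F --> H breaks BCNF: {E, F}⁺ = {E, F, H}, so {E, F} is not a superkey.
Because {H} is non-prime and the left side of E, F --> H is not a superkey, the relation is not in 3NF.
The proper key subset {A} of {A, C} determines non-prime {D, G}, so the relation is not even in 2NF.

1NF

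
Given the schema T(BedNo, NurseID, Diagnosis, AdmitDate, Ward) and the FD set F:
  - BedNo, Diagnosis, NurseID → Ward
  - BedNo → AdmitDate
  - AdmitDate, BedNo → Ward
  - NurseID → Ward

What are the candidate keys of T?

No FD produces {BedNo, Diagnosis, NurseID}, so they must be in every candidate key.
{BedNo, Diagnosis, NurseID}⁺ = {AdmitDate, BedNo, Diagnosis, NurseID, Ward}, which is every attribute, so {BedNo, Diagnosis, NurseID} is a candidate key.
No smaller or unrelated set reaches every attribute, so there are no other keys.

{BedNo, Diagnosis, NurseID}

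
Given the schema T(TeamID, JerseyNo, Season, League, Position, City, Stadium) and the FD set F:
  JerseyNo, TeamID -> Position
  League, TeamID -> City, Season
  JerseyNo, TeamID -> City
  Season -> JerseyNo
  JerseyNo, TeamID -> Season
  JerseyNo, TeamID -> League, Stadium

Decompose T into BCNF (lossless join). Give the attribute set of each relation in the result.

{City, League, Position, Season, Stadium, TeamID}; {JerseyNo, Season}

Candidate keys of the original relation: {JerseyNo, TeamID}, {League, TeamID}, {Season, TeamID}.
{City, JerseyNo, League, Position, Season, Stadium, TeamID}: {Season} determines {JerseyNo, Season} here but is not a superkey — split on Season -> JerseyNo, giving {JerseyNo, Season} and {City, League, Position, Season, Stadium, TeamID}.
{JerseyNo, Season}: every determinant is a superkey — BCNF.
{City, League, Position, Season, Stadium, TeamID}: every determinant is a superkey — BCNF.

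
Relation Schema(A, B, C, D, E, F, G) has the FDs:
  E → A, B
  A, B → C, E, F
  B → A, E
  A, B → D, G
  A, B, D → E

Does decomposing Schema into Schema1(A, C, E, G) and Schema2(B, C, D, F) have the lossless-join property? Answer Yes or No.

No

The shared attributes are {C} and {C}⁺ = {C}.
The closure covers neither Schema1 nor Schema2 entirely; the join is not lossless.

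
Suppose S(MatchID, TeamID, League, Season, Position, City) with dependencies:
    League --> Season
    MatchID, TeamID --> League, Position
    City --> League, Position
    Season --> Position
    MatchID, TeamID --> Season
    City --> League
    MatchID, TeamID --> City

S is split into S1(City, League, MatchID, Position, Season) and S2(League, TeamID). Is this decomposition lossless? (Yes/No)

No

Common attributes: {League}; their closure is {League, Position, Season}.
S1 ⊄ {League, Position, Season} and S2 ⊄ {League, Position, Season}, so the split is lossy.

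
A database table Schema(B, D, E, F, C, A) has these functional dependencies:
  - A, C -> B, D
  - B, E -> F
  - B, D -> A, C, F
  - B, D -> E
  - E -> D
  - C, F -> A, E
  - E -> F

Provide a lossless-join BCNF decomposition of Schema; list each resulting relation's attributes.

{A, B, C, E}; {D, E, F}

Candidate keys of the original relation: {A, C}, {B, D}, {B, E}, {C, E}, {C, F}.
In {A, B, C, D, E, F}, {E} is not a superkey ({E}⁺ restricted to this set is {D, E, F}), so split on E -> D, F into {D, E, F} and {A, B, C, E}.
{D, E, F}: every determinant is a superkey — BCNF.
{A, B, C, E}: every determinant is a superkey — BCNF.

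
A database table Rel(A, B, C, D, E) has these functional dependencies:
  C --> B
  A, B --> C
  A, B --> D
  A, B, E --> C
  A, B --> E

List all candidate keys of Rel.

{A, B}, {A, C}

No FD produces {A}, so it must be in every candidate key.
{A, B}⁺ = {A, B, C, D, E}, which is every attribute, so {A, B} is a candidate key.
{A, C}⁺ = {A, B, C, D, E}, which is every attribute, so {A, C} is a candidate key.
These are minimal and exhaustive — every other superkey contains one of them.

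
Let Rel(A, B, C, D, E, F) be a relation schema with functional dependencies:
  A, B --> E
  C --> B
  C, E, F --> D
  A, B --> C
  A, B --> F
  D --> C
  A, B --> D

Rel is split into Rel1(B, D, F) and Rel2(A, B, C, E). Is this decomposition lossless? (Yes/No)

No

The shared attributes are {B} and {B}⁺ = {B}.
Rel1 ⊄ {B} and Rel2 ⊄ {B}, so the split is lossy.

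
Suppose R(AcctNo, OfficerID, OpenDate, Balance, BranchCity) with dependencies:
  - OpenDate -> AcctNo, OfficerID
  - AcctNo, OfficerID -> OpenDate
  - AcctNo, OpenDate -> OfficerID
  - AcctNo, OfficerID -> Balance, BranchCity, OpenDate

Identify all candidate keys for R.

{AcctNo, OfficerID}, {OpenDate}

Closure of {OpenDate} is {AcctNo, Balance, BranchCity, OfficerID, OpenDate}, the whole schema; {OpenDate} is a candidate key.
Closure of {AcctNo, OfficerID} is {AcctNo, Balance, BranchCity, OfficerID, OpenDate}, the whole schema; {AcctNo, OfficerID} is a candidate key.
These are minimal and exhaustive — every other superkey contains one of them.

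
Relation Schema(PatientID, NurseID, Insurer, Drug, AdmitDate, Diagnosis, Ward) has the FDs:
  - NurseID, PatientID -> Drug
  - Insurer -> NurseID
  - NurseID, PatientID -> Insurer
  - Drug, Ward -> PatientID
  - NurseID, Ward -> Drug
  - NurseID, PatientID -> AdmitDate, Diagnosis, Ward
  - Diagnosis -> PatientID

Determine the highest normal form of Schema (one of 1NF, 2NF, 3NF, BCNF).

3NF

Candidate keys: {Diagnosis, Insurer}, {Diagnosis, NurseID}, {Insurer, PatientID}, {Insurer, Ward}, {NurseID, PatientID}, {NurseID, Ward}. Prime attributes: {Diagnosis, Insurer, NurseID, PatientID, Ward}.
Insurer -> NurseID breaks BCNF: {Insurer}⁺ = {Insurer, NurseID}, so {Insurer} is not a superkey.
Since {NurseID} ⊆ prime attributes and every other non-superkey FD also has a prime right side, the schema is in 3NF.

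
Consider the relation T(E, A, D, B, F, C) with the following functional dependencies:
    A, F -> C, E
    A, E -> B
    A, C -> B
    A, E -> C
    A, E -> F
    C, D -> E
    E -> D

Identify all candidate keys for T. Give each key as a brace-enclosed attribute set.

Attributes never on any right-hand side: {A} — every candidate key must contain it.
{A, E}⁺ = {A, B, C, D, E, F} — all of the relation — so {A, E} is a candidate key.
{A, F}⁺ = {A, B, C, D, E, F} — all of the relation — so {A, F} is a candidate key.
{A, C, D}⁺ = {A, B, C, D, E, F} — all of the relation — so {A, C, D} is a candidate key.
Any other superkey properly contains one of these, so there are no further candidate keys.

{A, C, D}, {A, E}, {A, F}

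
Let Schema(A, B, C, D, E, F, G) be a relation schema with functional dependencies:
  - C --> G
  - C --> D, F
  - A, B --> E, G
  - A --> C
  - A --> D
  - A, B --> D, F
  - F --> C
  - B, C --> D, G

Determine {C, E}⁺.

Start with {C, E}.
C --> G applies; add {G} → now {C, E, G}.
C --> D, F applies; add {D, F} → now {C, D, E, F, G}.
No further FD applies.

{C, D, E, F, G}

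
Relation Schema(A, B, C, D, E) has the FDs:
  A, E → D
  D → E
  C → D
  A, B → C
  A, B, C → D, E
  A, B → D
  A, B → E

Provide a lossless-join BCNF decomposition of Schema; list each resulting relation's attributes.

Candidate key of the original relation: {A, B}.
In {A, B, C, D, E}, {A, E} is not a superkey ({A, E}⁺ restricted to this set is {A, D, E}), so split on A, E → D into {A, D, E} and {A, B, C, E}.
In {A, D, E}, {D} is not a superkey ({D}⁺ restricted to this set is {D, E}), so split on D → E into {D, E} and {A, D}.
{D, E} has no BCNF violation.
{A, D} has no BCNF violation.
In {A, B, C, E}, {C} is not a superkey ({C}⁺ restricted to this set is {C, E}), so split on C → E into {C, E} and {A, B, C}.
{C, E} has no BCNF violation.
{A, B, C} has no BCNF violation.

{A, B, C}; {A, D}; {C, E}; {D, E}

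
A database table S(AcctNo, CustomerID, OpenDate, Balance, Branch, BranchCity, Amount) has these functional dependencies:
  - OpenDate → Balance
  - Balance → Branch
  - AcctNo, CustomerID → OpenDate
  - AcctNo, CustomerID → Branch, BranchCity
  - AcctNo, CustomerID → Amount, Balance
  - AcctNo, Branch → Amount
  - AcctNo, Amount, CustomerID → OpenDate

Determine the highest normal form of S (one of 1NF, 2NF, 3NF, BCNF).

2NF

Candidate key: {AcctNo, CustomerID}. Prime attributes: {AcctNo, CustomerID}.
OpenDate → Balance breaks BCNF: {OpenDate}⁺ = {Balance, Branch, OpenDate}, so {OpenDate} is not a superkey.
OpenDate → Balance has non-prime {Balance} on the right and a non-superkey on the left, so 3NF fails.
No non-prime attribute depends on a proper subset of any candidate key, so 2NF holds.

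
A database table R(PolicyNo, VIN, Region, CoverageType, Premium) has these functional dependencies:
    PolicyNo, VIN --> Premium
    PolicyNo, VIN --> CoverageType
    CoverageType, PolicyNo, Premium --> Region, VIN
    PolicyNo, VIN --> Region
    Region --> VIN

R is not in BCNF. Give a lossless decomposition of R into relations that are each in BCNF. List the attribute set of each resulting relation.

{CoverageType, PolicyNo, Premium, Region}; {Region, VIN}

Candidate keys of the original relation: {CoverageType, PolicyNo, Premium}, {PolicyNo, Region}, {PolicyNo, VIN}.
{CoverageType, PolicyNo, Premium, Region, VIN}: {Region} determines {Region, VIN} here but is not a superkey — split on Region --> VIN, giving {Region, VIN} and {CoverageType, PolicyNo, Premium, Region}.
{Region, VIN} is in BCNF.
{CoverageType, PolicyNo, Premium, Region} is in BCNF.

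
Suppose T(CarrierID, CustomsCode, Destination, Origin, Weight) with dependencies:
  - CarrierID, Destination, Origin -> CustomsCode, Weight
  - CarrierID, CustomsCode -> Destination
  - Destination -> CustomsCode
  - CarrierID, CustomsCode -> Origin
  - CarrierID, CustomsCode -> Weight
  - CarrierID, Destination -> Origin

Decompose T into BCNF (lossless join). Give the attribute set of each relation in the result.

Candidate keys of the original relation: {CarrierID, CustomsCode}, {CarrierID, Destination}.
Within {CarrierID, CustomsCode, Destination, Origin, Weight}: {Destination}⁺ ∩ {CarrierID, CustomsCode, Destination, Origin, Weight} = {CustomsCode, Destination}, not the whole set, so Destination -> CustomsCode violates BCNF; decompose into {CustomsCode, Destination} and {CarrierID, Destination, Origin, Weight}.
{CustomsCode, Destination} has no BCNF violation.
{CarrierID, Destination, Origin, Weight} has no BCNF violation.

{CarrierID, Destination, Origin, Weight}; {CustomsCode, Destination}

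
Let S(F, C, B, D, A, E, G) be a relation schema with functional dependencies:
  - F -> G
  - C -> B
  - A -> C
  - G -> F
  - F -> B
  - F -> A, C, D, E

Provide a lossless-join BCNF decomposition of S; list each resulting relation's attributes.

{A, C}; {A, D, E, F, G}; {B, C}

Candidate keys of the original relation: {F}, {G}.
In {A, B, C, D, E, F, G}, {C} is not a superkey ({C}⁺ restricted to this set is {B, C}), so split on C -> B into {B, C} and {A, C, D, E, F, G}.
{B, C} is in BCNF.
In {A, C, D, E, F, G}, {A} is not a superkey ({A}⁺ restricted to this set is {A, C}), so split on A -> C into {A, C} and {A, D, E, F, G}.
{A, C} is in BCNF.
{A, D, E, F, G} is in BCNF.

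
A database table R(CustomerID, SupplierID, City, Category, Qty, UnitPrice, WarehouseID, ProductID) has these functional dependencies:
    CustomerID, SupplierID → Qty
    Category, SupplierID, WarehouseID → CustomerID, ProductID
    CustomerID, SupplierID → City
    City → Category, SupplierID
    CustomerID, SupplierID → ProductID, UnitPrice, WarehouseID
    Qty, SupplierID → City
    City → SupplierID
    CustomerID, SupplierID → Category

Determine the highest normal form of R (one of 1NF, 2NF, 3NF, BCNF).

Candidate keys: {Category, SupplierID, WarehouseID}, {City, CustomerID}, {City, WarehouseID}, {CustomerID, SupplierID}, {Qty, SupplierID, WarehouseID}. Prime attributes: {Category, City, CustomerID, Qty, SupplierID, WarehouseID}.
City → Category, SupplierID breaks BCNF: {City}⁺ = {Category, City, SupplierID}, so {City} is not a superkey.
Its right-hand attributes {Category, SupplierID} are all prime, as are those of every other non-superkey FD — the relation is in 3NF.

3NF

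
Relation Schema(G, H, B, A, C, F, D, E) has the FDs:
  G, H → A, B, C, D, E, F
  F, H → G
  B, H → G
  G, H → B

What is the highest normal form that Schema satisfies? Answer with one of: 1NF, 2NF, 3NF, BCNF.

BCNF

Candidate keys: {B, H}, {F, H}, {G, H}. Prime attributes: {B, F, G, H}.
The left-hand side of every FD is a superkey, so BCNF is satisfied.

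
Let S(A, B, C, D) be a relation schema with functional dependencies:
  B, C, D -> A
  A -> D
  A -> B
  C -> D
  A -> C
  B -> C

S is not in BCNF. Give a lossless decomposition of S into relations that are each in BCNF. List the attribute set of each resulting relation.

{A, B, C}; {C, D}

Candidate keys of the original relation: {A}, {B}.
In {A, B, C, D}, {C} is not a superkey ({C}⁺ restricted to this set is {C, D}), so split on C -> D into {C, D} and {A, B, C}.
{C, D} is in BCNF.
{A, B, C} is in BCNF.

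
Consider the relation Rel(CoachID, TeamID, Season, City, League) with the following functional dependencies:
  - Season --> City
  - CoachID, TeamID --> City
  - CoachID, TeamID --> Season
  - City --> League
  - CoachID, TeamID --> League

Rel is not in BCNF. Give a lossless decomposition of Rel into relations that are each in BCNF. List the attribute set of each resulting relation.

{City, League}; {City, Season}; {CoachID, Season, TeamID}

Candidate key of the original relation: {CoachID, TeamID}.
Within {City, CoachID, League, Season, TeamID}: {Season}⁺ ∩ {City, CoachID, League, Season, TeamID} = {City, League, Season}, not the whole set, so Season --> City, League violates BCNF; decompose into {City, League, Season} and {CoachID, Season, TeamID}.
Within {City, League, Season}: {City}⁺ ∩ {City, League, Season} = {City, League}, not the whole set, so City --> League violates BCNF; decompose into {City, League} and {City, Season}.
{City, League} has no BCNF violation.
{City, Season} has no BCNF violation.
{CoachID, Season, TeamID} has no BCNF violation.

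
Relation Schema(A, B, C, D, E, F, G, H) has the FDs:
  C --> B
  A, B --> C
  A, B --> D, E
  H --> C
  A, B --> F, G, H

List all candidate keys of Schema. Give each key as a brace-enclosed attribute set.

Attributes never on any right-hand side: {A} — every candidate key must contain it.
{A, B}⁺ = {A, B, C, D, E, F, G, H} — all of the relation — so {A, B} is a candidate key.
{A, C}⁺ = {A, B, C, D, E, F, G, H} — all of the relation — so {A, C} is a candidate key.
{A, H}⁺ = {A, B, C, D, E, F, G, H} — all of the relation — so {A, H} is a candidate key.
No proper subset of any of these is a key, and no other minimal superkey exists.

{A, B}, {A, C}, {A, H}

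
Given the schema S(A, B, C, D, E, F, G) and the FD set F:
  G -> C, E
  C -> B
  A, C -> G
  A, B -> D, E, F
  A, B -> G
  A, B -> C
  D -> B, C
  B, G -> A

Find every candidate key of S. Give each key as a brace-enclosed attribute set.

{G} is a candidate key since {G}⁺ = {A, B, C, D, E, F, G} covers every attribute.
{A, B} is a candidate key since {A, B}⁺ = {A, B, C, D, E, F, G} covers every attribute.
{A, C} is a candidate key since {A, C}⁺ = {A, B, C, D, E, F, G} covers every attribute.
{A, D} is a candidate key since {A, D}⁺ = {A, B, C, D, E, F, G} covers every attribute.
No proper subset of any of these is a key, and no other minimal superkey exists.

{A, B}, {A, C}, {A, D}, {G}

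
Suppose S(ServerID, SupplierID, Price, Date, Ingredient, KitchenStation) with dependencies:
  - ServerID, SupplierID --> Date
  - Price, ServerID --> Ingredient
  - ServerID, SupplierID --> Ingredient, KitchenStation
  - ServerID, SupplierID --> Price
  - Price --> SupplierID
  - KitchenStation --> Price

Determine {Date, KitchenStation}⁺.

{Date, KitchenStation, Price, SupplierID}

Start with {Date, KitchenStation}.
KitchenStation --> Price applies; add {Price} → now {Date, KitchenStation, Price}.
Price --> SupplierID applies; add {SupplierID} → now {Date, KitchenStation, Price, SupplierID}.
No further FD applies.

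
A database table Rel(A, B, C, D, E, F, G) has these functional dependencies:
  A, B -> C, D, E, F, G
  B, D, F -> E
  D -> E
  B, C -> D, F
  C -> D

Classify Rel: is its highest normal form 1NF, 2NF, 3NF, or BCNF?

Candidate key: {A, B}. Prime attributes: {A, B}.
For B, D, F -> E we have {B, D, F}⁺ = {B, D, E, F}; {B, D, F} is not a superkey, so BCNF fails.
Because {E} is non-prime and the left side of B, D, F -> E is not a superkey, the relation is not in 3NF.
No proper subset of a key has a non-prime attribute in its closure, so there is no partial dependency; 2NF holds.

2NF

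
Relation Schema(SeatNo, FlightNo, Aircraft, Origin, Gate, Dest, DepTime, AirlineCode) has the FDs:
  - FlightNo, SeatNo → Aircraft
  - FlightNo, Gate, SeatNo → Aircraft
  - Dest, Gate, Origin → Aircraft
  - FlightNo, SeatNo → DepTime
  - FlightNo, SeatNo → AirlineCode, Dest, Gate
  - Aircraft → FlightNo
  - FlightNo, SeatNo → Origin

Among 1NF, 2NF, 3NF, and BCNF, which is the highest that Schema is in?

Candidate keys: {Aircraft, SeatNo}, {Dest, Gate, Origin, SeatNo}, {FlightNo, SeatNo}. Prime attributes: {Aircraft, Dest, FlightNo, Gate, Origin, SeatNo}.
Dest, Gate, Origin → Aircraft: {Dest, Gate, Origin}⁺ = {Aircraft, Dest, FlightNo, Gate, Origin}, which is not all of the attributes, so the left side is not a superkey — BCNF is violated.
Its right-hand attributes {Aircraft} are all prime, as are those of every other non-superkey FD — the relation is in 3NF.

3NF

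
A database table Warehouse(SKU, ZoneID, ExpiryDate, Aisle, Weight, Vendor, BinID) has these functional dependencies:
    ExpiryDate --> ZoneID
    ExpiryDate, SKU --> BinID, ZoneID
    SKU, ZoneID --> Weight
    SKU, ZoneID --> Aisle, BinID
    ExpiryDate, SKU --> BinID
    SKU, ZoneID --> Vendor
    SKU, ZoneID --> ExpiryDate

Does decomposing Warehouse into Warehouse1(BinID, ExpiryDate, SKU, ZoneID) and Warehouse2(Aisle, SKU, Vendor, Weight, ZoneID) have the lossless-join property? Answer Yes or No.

Yes

The shared attributes are {SKU, ZoneID} and {SKU, ZoneID}⁺ = {Aisle, BinID, ExpiryDate, SKU, Vendor, Weight, ZoneID}.
Since Warehouse1 ⊆ {Aisle, BinID, ExpiryDate, SKU, Vendor, Weight, ZoneID}, the intersection is a superkey of Warehouse1; the decomposition is lossless.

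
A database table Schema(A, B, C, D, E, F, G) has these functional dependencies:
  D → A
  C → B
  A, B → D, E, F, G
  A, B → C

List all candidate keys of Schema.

{A, B}⁺ = {A, B, C, D, E, F, G} — all of the relation — so {A, B} is a candidate key.
{A, C}⁺ = {A, B, C, D, E, F, G} — all of the relation — so {A, C} is a candidate key.
{B, D}⁺ = {A, B, C, D, E, F, G} — all of the relation — so {B, D} is a candidate key.
{C, D}⁺ = {A, B, C, D, E, F, G} — all of the relation — so {C, D} is a candidate key.
No proper subset of any of these is a key, and no other minimal superkey exists.

{A, B}, {A, C}, {B, D}, {C, D}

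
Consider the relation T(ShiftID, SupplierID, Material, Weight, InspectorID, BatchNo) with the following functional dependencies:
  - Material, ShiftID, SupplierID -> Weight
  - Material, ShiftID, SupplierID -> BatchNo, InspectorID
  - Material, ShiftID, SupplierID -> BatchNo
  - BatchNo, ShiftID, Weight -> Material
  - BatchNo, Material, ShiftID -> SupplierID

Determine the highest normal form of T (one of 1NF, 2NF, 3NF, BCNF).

Candidate keys: {BatchNo, Material, ShiftID}, {BatchNo, ShiftID, Weight}, {Material, ShiftID, SupplierID}. Prime attributes: {BatchNo, Material, ShiftID, SupplierID, Weight}.
The left-hand side of every FD is a superkey, so BCNF is satisfied.

BCNF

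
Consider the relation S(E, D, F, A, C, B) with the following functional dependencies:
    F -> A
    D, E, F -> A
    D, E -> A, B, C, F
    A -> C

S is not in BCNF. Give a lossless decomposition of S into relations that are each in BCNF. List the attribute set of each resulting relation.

Candidate key of the original relation: {D, E}.
{A, B, C, D, E, F}: {F} determines {A, C, F} here but is not a superkey — split on F -> A, C, giving {A, C, F} and {B, D, E, F}.
{A, C, F}: {A} determines {A, C} here but is not a superkey — split on A -> C, giving {A, C} and {A, F}.
{A, C}: every determinant is a superkey — BCNF.
{A, F}: every determinant is a superkey — BCNF.
{B, D, E, F}: every determinant is a superkey — BCNF.

{A, C}; {A, F}; {B, D, E, F}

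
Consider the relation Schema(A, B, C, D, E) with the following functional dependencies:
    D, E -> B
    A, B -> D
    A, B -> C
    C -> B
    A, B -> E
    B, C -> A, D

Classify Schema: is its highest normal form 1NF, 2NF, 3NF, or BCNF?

Candidate keys: {A, B}, {A, D, E}, {C}. Prime attributes: {A, B, C, D, E}.
D, E -> B breaks BCNF: {D, E}⁺ = {B, D, E}, so {D, E} is not a superkey.
Since {B} ⊆ prime attributes and every other non-superkey FD also has a prime right side, the schema is in 3NF.

3NF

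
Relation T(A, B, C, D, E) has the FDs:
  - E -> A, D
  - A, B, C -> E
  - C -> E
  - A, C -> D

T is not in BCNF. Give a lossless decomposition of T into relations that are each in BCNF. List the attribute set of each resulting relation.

Candidate key of the original relation: {B, C}.
{A, B, C, D, E}: {E} determines {A, D, E} here but is not a superkey — split on E -> A, D, giving {A, D, E} and {B, C, E}.
{A, D, E} has no BCNF violation.
{B, C, E}: {C} determines {C, E} here but is not a superkey — split on C -> E, giving {C, E} and {B, C}.
{C, E} has no BCNF violation.
{B, C} has no BCNF violation.

{A, D, E}; {B, C}; {C, E}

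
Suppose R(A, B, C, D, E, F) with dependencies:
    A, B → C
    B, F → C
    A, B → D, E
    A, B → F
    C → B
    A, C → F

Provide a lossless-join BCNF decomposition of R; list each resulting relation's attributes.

{A, B, D, E, F}; {B, C}; {C, F}

Candidate keys of the original relation: {A, B}, {A, C}.
Within {A, B, C, D, E, F}: {B, F}⁺ ∩ {A, B, C, D, E, F} = {B, C, F}, not the whole set, so B, F → C violates BCNF; decompose into {B, C, F} and {A, B, D, E, F}.
Within {B, C, F}: {C}⁺ ∩ {B, C, F} = {B, C}, not the whole set, so C → B violates BCNF; decompose into {B, C} and {C, F}.
{B, C}: every determinant is a superkey — BCNF.
{C, F}: every determinant is a superkey — BCNF.
{A, B, D, E, F}: every determinant is a superkey — BCNF.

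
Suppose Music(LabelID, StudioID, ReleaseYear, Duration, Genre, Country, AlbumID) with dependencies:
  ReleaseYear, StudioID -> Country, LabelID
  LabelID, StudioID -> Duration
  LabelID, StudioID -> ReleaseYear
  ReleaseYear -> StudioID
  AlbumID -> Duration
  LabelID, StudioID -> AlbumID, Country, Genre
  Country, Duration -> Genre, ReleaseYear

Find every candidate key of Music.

{ReleaseYear} is a candidate key since {ReleaseYear}⁺ = {AlbumID, Country, Duration, Genre, LabelID, ReleaseYear, StudioID} covers every attribute.
{AlbumID, Country} is a candidate key since {AlbumID, Country}⁺ = {AlbumID, Country, Duration, Genre, LabelID, ReleaseYear, StudioID} covers every attribute.
{Country, Duration} is a candidate key since {Country, Duration}⁺ = {AlbumID, Country, Duration, Genre, LabelID, ReleaseYear, StudioID} covers every attribute.
{LabelID, StudioID} is a candidate key since {LabelID, StudioID}⁺ = {AlbumID, Country, Duration, Genre, LabelID, ReleaseYear, StudioID} covers every attribute.
No proper subset of any of these is a key, and no other minimal superkey exists.

{AlbumID, Country}, {Country, Duration}, {LabelID, StudioID}, {ReleaseYear}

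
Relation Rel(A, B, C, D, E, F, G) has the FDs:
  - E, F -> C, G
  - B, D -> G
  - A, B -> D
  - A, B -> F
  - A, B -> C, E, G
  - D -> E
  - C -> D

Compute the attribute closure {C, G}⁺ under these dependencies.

{C, D, E, G}

Start with {C, G}.
C -> D applies; add {D} → now {C, D, G}.
D -> E applies; add {E} → now {C, D, E, G}.
No further FD applies.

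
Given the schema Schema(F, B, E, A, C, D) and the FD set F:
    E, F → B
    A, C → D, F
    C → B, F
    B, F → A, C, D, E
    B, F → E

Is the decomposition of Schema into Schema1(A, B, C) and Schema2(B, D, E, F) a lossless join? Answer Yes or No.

No

Schema1 ∩ Schema2 = {B}; its closure under F is {B}.
The closure covers neither Schema1 nor Schema2 entirely; the join is not lossless.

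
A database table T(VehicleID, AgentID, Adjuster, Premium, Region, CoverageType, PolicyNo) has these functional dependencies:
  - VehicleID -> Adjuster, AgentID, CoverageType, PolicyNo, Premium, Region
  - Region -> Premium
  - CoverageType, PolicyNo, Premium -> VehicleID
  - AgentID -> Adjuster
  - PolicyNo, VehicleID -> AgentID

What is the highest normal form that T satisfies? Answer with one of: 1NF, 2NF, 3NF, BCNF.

Candidate keys: {CoverageType, PolicyNo, Premium}, {CoverageType, PolicyNo, Region}, {VehicleID}. Prime attributes: {CoverageType, PolicyNo, Premium, Region, VehicleID}.
Region -> Premium: {Region}⁺ = {Premium, Region}, which is not all of the attributes, so the left side is not a superkey — BCNF is violated.
AgentID -> Adjuster has non-prime {Adjuster} on the right and a non-superkey on the left, so 3NF fails.
No non-prime attribute depends on a proper subset of any candidate key, so 2NF holds.

2NF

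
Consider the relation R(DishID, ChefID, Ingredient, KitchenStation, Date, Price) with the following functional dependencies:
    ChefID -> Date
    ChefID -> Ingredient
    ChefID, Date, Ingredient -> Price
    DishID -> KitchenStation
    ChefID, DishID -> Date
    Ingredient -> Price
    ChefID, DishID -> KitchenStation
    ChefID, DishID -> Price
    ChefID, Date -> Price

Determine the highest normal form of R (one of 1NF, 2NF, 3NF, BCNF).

1NF

Candidate key: {ChefID, DishID}. Prime attributes: {ChefID, DishID}.
For ChefID -> Date we have {ChefID}⁺ = {ChefID, Date, Ingredient, Price}; {ChefID} is not a superkey, so BCNF fails.
ChefID -> Date has non-prime {Date} on the right and a non-superkey on the left, so 3NF fails.
{ChefID} is a proper subset of the key {ChefID, DishID}, and {ChefID}⁺ contains the non-prime attributes {Date, Ingredient, Price} — a partial dependency, so 2NF is violated.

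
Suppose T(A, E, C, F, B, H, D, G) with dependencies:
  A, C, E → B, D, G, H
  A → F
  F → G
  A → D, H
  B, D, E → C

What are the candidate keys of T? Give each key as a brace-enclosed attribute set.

{A, B, E}, {A, C, E}

No FD produces {A, E}, so they must be in every candidate key.
{A, B, E} is a candidate key since {A, B, E}⁺ = {A, B, C, D, E, F, G, H} covers every attribute.
{A, C, E} is a candidate key since {A, C, E}⁺ = {A, B, C, D, E, F, G, H} covers every attribute.
Any other superkey properly contains one of these, so there are no further candidate keys.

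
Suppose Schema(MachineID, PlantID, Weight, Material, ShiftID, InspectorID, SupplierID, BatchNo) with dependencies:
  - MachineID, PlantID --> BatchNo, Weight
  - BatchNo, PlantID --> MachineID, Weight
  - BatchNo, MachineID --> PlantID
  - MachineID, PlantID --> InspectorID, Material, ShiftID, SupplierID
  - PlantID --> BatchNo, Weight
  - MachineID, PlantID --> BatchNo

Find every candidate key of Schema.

{PlantID} is a candidate key since {PlantID}⁺ = {BatchNo, InspectorID, MachineID, Material, PlantID, ShiftID, SupplierID, Weight} covers every attribute.
{BatchNo, MachineID} is a candidate key since {BatchNo, MachineID}⁺ = {BatchNo, InspectorID, MachineID, Material, PlantID, ShiftID, SupplierID, Weight} covers every attribute.
Any other superkey properly contains one of these, so there are no further candidate keys.

{BatchNo, MachineID}, {PlantID}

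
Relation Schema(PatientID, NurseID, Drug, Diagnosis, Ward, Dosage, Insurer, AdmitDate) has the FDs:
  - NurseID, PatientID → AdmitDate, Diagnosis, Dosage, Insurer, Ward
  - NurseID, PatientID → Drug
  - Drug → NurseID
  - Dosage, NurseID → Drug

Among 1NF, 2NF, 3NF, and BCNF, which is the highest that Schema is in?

Candidate keys: {Drug, PatientID}, {NurseID, PatientID}. Prime attributes: {Drug, NurseID, PatientID}.
Drug → NurseID: {Drug}⁺ = {Drug, NurseID}, which is not all of the attributes, so the left side is not a superkey — BCNF is violated.
Since {NurseID} ⊆ prime attributes and every other non-superkey FD also has a prime right side, the schema is in 3NF.

3NF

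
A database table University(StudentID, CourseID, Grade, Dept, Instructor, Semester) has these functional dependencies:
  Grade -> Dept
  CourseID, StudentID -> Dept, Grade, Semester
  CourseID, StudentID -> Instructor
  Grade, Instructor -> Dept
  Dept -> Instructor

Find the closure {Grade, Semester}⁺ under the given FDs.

Start with {Grade, Semester}.
Grade -> Dept applies; add {Dept} → now {Dept, Grade, Semester}.
Dept -> Instructor applies; add {Instructor} → now {Dept, Grade, Instructor, Semester}.
No further FD applies.

{Dept, Grade, Instructor, Semester}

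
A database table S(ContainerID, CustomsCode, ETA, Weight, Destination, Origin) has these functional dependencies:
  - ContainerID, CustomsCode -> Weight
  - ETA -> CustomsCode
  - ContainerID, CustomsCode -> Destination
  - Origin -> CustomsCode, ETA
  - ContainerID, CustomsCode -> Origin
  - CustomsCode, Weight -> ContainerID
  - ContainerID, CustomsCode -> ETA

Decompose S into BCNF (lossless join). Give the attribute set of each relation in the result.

{ContainerID, Destination, Origin, Weight}; {CustomsCode, ETA}; {ETA, Origin}

Candidate keys of the original relation: {ContainerID, CustomsCode}, {ContainerID, ETA}, {ContainerID, Origin}, {CustomsCode, Weight}, {ETA, Weight}, {Origin, Weight}.
Within {ContainerID, CustomsCode, Destination, ETA, Origin, Weight}: {ETA}⁺ ∩ {ContainerID, CustomsCode, Destination, ETA, Origin, Weight} = {CustomsCode, ETA}, not the whole set, so ETA -> CustomsCode violates BCNF; decompose into {CustomsCode, ETA} and {ContainerID, Destination, ETA, Origin, Weight}.
{CustomsCode, ETA} is in BCNF.
Within {ContainerID, Destination, ETA, Origin, Weight}: {Origin}⁺ ∩ {ContainerID, Destination, ETA, Origin, Weight} = {ETA, Origin}, not the whole set, so Origin -> ETA violates BCNF; decompose into {ETA, Origin} and {ContainerID, Destination, Origin, Weight}.
{ETA, Origin} is in BCNF.
{ContainerID, Destination, Origin, Weight} is in BCNF.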